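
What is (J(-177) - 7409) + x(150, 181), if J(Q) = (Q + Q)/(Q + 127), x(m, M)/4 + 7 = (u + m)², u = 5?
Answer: 2216752/25 ≈ 88670.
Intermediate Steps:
x(m, M) = -28 + 4*(5 + m)²
J(Q) = 2*Q/(127 + Q) (J(Q) = (2*Q)/(127 + Q) = 2*Q/(127 + Q))
(J(-177) - 7409) + x(150, 181) = (2*(-177)/(127 - 177) - 7409) + (-28 + 4*(5 + 150)²) = (2*(-177)/(-50) - 7409) + (-28 + 4*155²) = (2*(-177)*(-1/50) - 7409) + (-28 + 4*24025) = (177/25 - 7409) + (-28 + 96100) = -185048/25 + 96072 = 2216752/25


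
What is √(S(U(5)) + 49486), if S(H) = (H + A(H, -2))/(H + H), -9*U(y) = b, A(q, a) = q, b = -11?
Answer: √49487 ≈ 222.46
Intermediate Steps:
U(y) = 11/9 (U(y) = -⅑*(-11) = 11/9)
S(H) = 1 (S(H) = (H + H)/(H + H) = (2*H)/((2*H)) = (2*H)*(1/(2*H)) = 1)
√(S(U(5)) + 49486) = √(1 + 49486) = √49487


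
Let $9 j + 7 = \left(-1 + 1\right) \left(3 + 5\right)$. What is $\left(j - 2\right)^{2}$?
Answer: $\frac{625}{81} \approx 7.716$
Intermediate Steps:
$j = - \frac{7}{9}$ ($j = - \frac{7}{9} + \frac{\left(-1 + 1\right) \left(3 + 5\right)}{9} = - \frac{7}{9} + \frac{0 \cdot 8}{9} = - \frac{7}{9} + \frac{1}{9} \cdot 0 = - \frac{7}{9} + 0 = - \frac{7}{9} \approx -0.77778$)
$\left(j - 2\right)^{2} = \left(- \frac{7}{9} - 2\right)^{2} = \left(- \frac{25}{9}\right)^{2} = \frac{625}{81}$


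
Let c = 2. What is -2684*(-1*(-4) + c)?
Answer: -16104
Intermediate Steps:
-2684*(-1*(-4) + c) = -2684*(-1*(-4) + 2) = -2684*(4 + 2) = -2684*6 = -16104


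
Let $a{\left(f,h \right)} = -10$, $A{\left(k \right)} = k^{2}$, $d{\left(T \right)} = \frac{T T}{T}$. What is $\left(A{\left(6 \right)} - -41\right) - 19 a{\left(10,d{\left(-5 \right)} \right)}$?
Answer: $267$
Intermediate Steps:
$d{\left(T \right)} = T$ ($d{\left(T \right)} = \frac{T^{2}}{T} = T$)
$\left(A{\left(6 \right)} - -41\right) - 19 a{\left(10,d{\left(-5 \right)} \right)} = \left(6^{2} - -41\right) - -190 = \left(36 + 41\right) + 190 = 77 + 190 = 267$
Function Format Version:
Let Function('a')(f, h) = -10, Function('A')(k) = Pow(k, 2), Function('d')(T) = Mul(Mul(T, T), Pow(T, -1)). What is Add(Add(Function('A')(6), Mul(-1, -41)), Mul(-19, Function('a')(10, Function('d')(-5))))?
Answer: 267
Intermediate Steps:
Function('d')(T) = T (Function('d')(T) = Mul(Pow(T, 2), Pow(T, -1)) = T)
Add(Add(Function('A')(6), Mul(-1, -41)), Mul(-19, Function('a')(10, Function('d')(-5)))) = Add(Add(Pow(6, 2), Mul(-1, -41)), Mul(-19, -10)) = Add(Add(36, 41), 190) = Add(77, 190) = 267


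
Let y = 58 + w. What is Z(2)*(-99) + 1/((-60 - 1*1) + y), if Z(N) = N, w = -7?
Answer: -1981/10 ≈ -198.10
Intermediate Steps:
y = 51 (y = 58 - 7 = 51)
Z(2)*(-99) + 1/((-60 - 1*1) + y) = 2*(-99) + 1/((-60 - 1*1) + 51) = -198 + 1/((-60 - 1) + 51) = -198 + 1/(-61 + 51) = -198 + 1/(-10) = -198 - 1/10 = -1981/10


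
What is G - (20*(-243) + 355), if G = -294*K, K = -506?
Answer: 153269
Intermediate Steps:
G = 148764 (G = -294*(-506) = 148764)
G - (20*(-243) + 355) = 148764 - (20*(-243) + 355) = 148764 - (-4860 + 355) = 148764 - 1*(-4505) = 148764 + 4505 = 153269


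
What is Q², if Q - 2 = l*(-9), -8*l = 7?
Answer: 6241/64 ≈ 97.516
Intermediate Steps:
l = -7/8 (l = -⅛*7 = -7/8 ≈ -0.87500)
Q = 79/8 (Q = 2 - 7/8*(-9) = 2 + 63/8 = 79/8 ≈ 9.8750)
Q² = (79/8)² = 6241/64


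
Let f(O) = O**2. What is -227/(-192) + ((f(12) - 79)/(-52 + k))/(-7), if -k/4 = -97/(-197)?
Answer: 268789/198464 ≈ 1.3543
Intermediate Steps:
k = -388/197 (k = -(-388)/(-197) = -(-388)*(-1)/197 = -4*97/197 = -388/197 ≈ -1.9695)
-227/(-192) + ((f(12) - 79)/(-52 + k))/(-7) = -227/(-192) + ((12**2 - 79)/(-52 - 388/197))/(-7) = -227*(-1/192) + ((144 - 79)/(-10632/197))*(-1/7) = 227/192 + (65*(-197/10632))*(-1/7) = 227/192 - 12805/10632*(-1/7) = 227/192 + 12805/74424 = 268789/198464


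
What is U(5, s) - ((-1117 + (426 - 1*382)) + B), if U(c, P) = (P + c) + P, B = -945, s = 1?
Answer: 2025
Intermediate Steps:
U(c, P) = c + 2*P
U(5, s) - ((-1117 + (426 - 1*382)) + B) = (5 + 2*1) - ((-1117 + (426 - 1*382)) - 945) = (5 + 2) - ((-1117 + (426 - 382)) - 945) = 7 - ((-1117 + 44) - 945) = 7 - (-1073 - 945) = 7 - 1*(-2018) = 7 + 2018 = 2025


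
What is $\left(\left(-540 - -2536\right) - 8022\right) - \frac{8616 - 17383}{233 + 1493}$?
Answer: $- \frac{10392109}{1726} \approx -6020.9$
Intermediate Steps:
$\left(\left(-540 - -2536\right) - 8022\right) - \frac{8616 - 17383}{233 + 1493} = \left(\left(-540 + 2536\right) - 8022\right) - - \frac{8767}{1726} = \left(1996 - 8022\right) - \left(-8767\right) \frac{1}{1726} = -6026 - - \frac{8767}{1726} = -6026 + \frac{8767}{1726} = - \frac{10392109}{1726}$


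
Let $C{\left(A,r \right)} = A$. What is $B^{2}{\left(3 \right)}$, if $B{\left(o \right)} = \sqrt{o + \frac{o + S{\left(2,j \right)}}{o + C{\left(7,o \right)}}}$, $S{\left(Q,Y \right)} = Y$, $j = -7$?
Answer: $\frac{13}{5} \approx 2.6$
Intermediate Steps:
$B{\left(o \right)} = \sqrt{o + \frac{-7 + o}{7 + o}}$ ($B{\left(o \right)} = \sqrt{o + \frac{o - 7}{o + 7}} = \sqrt{o + \frac{-7 + o}{7 + o}}$)
$B^{2}{\left(3 \right)} = \left(\sqrt{\frac{-7 + 3 + 3 \left(7 + 3\right)}{7 + 3}}\right)^{2} = \left(\sqrt{\frac{-7 + 3 + 3 \cdot 10}{10}}\right)^{2} = \left(\sqrt{\frac{-7 + 3 + 30}{10}}\right)^{2} = \left(\sqrt{\frac{1}{10} \cdot 26}\right)^{2} = \left(\sqrt{\frac{13}{5}}\right)^{2} = \left(\frac{\sqrt{65}}{5}\right)^{2} = \frac{13}{5}$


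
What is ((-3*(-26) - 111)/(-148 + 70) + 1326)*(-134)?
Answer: -2310629/13 ≈ -1.7774e+5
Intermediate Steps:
((-3*(-26) - 111)/(-148 + 70) + 1326)*(-134) = ((78 - 111)/(-78) + 1326)*(-134) = (-33*(-1/78) + 1326)*(-134) = (11/26 + 1326)*(-134) = (34487/26)*(-134) = -2310629/13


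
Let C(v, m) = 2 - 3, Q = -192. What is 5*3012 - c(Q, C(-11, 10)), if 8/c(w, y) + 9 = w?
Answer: 3027068/201 ≈ 15060.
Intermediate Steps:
C(v, m) = -1
c(w, y) = 8/(-9 + w)
5*3012 - c(Q, C(-11, 10)) = 5*3012 - 8/(-9 - 192) = 15060 - 8/(-201) = 15060 - 8*(-1)/201 = 15060 - 1*(-8/201) = 15060 + 8/201 = 3027068/201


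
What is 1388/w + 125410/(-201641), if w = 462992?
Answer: -14445987253/23339542468 ≈ -0.61895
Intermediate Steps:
1388/w + 125410/(-201641) = 1388/462992 + 125410/(-201641) = 1388*(1/462992) + 125410*(-1/201641) = 347/115748 - 125410/201641 = -14445987253/23339542468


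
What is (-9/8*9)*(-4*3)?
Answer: 243/2 ≈ 121.50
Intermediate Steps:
(-9/8*9)*(-4*3) = (-9*1/8*9)*(-12) = -9/8*9*(-12) = -81/8*(-12) = 243/2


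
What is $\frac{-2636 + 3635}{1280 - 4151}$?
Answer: $- \frac{111}{319} \approx -0.34796$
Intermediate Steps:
$\frac{-2636 + 3635}{1280 - 4151} = \frac{999}{-2871} = 999 \left(- \frac{1}{2871}\right) = - \frac{111}{319}$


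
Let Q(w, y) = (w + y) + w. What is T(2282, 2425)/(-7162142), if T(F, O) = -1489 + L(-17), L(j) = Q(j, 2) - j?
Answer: 16/76193 ≈ 0.00020999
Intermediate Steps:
Q(w, y) = y + 2*w
L(j) = 2 + j (L(j) = (2 + 2*j) - j = 2 + j)
T(F, O) = -1504 (T(F, O) = -1489 + (2 - 17) = -1489 - 15 = -1504)
T(2282, 2425)/(-7162142) = -1504/(-7162142) = -1504*(-1/7162142) = 16/76193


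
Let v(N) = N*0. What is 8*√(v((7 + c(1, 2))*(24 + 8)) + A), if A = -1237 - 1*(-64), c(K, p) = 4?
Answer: 8*I*√1173 ≈ 273.99*I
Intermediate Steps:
v(N) = 0
A = -1173 (A = -1237 + 64 = -1173)
8*√(v((7 + c(1, 2))*(24 + 8)) + A) = 8*√(0 - 1173) = 8*√(-1173) = 8*(I*√1173) = 8*I*√1173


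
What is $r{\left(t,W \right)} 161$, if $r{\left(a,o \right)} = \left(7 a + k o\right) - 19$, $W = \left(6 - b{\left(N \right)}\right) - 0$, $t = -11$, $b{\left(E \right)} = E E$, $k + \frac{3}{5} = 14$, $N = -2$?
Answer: $- \frac{55706}{5} \approx -11141.0$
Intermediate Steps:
$k = \frac{67}{5}$ ($k = - \frac{3}{5} + 14 = \frac{67}{5} \approx 13.4$)
$b{\left(E \right)} = E^{2}$
$W = 2$ ($W = \left(6 - \left(-2\right)^{2}\right) - 0 = \left(6 - 4\right) + 0 = 2 + 0 = 2$)
$r{\left(a,o \right)} = -19 + 7 a + \frac{67 o}{5}$ ($r{\left(a,o \right)} = \left(7 a + \frac{67 o}{5}\right) - 19 = -19 + 7 a + \frac{67 o}{5}$)
$r{\left(t,W \right)} 161 = \left(-19 + 7 \left(-11\right) + \frac{67}{5} \cdot 2\right) 161 = \left(-19 - 77 + \frac{134}{5}\right) 161 = \left(- \frac{346}{5}\right) 161 = - \frac{55706}{5}$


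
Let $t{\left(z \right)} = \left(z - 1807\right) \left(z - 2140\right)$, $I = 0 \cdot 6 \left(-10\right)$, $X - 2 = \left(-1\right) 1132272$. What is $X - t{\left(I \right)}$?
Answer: $-4999250$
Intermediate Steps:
$X = -1132270$ ($X = 2 - 1132272 = -1132270$)
$I = 0$ ($I = 0 \left(-10\right) = 0$)
$t{\left(z \right)} = \left(-2140 + z\right) \left(-1807 + z\right)$ ($t{\left(z \right)} = \left(-1807 + z\right) \left(-2140 + z\right) = \left(-2140 + z\right) \left(-1807 + z\right)$)
$X - t{\left(I \right)} = -1132270 - \left(3866980 + 0^{2} - 0\right) = -1132270 - \left(3866980 + 0 + 0\right) = -1132270 - 3866980 = -4999250$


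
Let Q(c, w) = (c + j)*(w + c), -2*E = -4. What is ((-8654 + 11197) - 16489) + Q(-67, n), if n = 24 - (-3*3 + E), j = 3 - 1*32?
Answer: -10490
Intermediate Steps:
j = -29 (j = 3 - 32 = -29)
E = 2 (E = -½*(-4) = 2)
n = 31 (n = 24 - (-3*3 + 2) = 24 - (-9 + 2) = 24 - 1*(-7) = 24 + 7 = 31)
Q(c, w) = (-29 + c)*(c + w) (Q(c, w) = (c - 29)*(w + c) = (-29 + c)*(c + w))
((-8654 + 11197) - 16489) + Q(-67, n) = ((-8654 + 11197) - 16489) + ((-67)² - 29*(-67) - 29*31 - 67*31) = (2543 - 16489) + (4489 + 1943 - 899 - 2077) = -13946 + 3456 = -10490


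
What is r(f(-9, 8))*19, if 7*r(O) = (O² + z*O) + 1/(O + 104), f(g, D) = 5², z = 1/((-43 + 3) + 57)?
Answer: 26103473/15351 ≈ 1700.4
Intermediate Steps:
z = 1/17 (z = 1/(-40 + 57) = 1/17 ≈ 0.058824)
f(g, D) = 25
r(O) = O²/7 + 1/(7*(104 + O)) + O/119 (r(O) = ((O² + O/17) + 1/(O + 104))/7 = ((O² + O/17) + 1/(104 + O))/7 = (O² + 1/(104 + O) + O/17)/7 = O²/7 + 1/(7*(104 + O)) + O/119)
r(f(-9, 8))*19 = ((17 + 17*25³ + 104*25 + 1769*25²)/(119*(104 + 25)))*19 = ((1/119)*(17 + 17*15625 + 2600 + 1769*625)/129)*19 = ((1/119)*(1/129)*(17 + 265625 + 2600 + 1105625))*19 = ((1/119)*(1/129)*1373867)*19 = (1373867/15351)*19 = 26103473/15351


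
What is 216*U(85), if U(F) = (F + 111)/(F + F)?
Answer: 21168/85 ≈ 249.04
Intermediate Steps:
U(F) = (111 + F)/(2*F) (U(F) = (111 + F)/((2*F)) = (111 + F)*(1/(2*F)) = (111 + F)/(2*F))
216*U(85) = 216*((1/2)*(111 + 85)/85) = 216*((1/2)*(1/85)*196) = 216*(98/85) = 21168/85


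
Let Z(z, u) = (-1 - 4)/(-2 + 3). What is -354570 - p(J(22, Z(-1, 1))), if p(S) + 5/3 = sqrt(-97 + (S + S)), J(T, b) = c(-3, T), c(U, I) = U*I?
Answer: -1063705/3 - I*sqrt(229) ≈ -3.5457e+5 - 15.133*I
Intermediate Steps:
c(U, I) = I*U
Z(z, u) = -5 (Z(z, u) = -5/1 = -5*1 = -5)
J(T, b) = -3*T (J(T, b) = T*(-3) = -3*T)
p(S) = -5/3 + sqrt(-97 + 2*S) (p(S) = -5/3 + sqrt(-97 + (S + S)) = -5/3 + sqrt(-97 + 2*S))
-354570 - p(J(22, Z(-1, 1))) = -354570 - (-5/3 + sqrt(-97 + 2*(-3*22))) = -354570 - (-5/3 + sqrt(-97 + 2*(-66))) = -354570 - (-5/3 + sqrt(-97 - 132)) = -354570 - (-5/3 + sqrt(-229)) = -354570 - (-5/3 + I*sqrt(229)) = -354570 + (5/3 - I*sqrt(229)) = -1063705/3 - I*sqrt(229)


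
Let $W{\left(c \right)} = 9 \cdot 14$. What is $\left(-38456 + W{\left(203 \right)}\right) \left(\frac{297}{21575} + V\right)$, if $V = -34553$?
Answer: $\frac{5714854877548}{4315} \approx 1.3244 \cdot 10^{9}$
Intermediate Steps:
$W{\left(c \right)} = 126$
$\left(-38456 + W{\left(203 \right)}\right) \left(\frac{297}{21575} + V\right) = \left(-38456 + 126\right) \left(\frac{297}{21575} - 34553\right) = - 38330 \left(297 \cdot \frac{1}{21575} - 34553\right) = - 38330 \left(\frac{297}{21575} - 34553\right) = \left(-38330\right) \left(- \frac{745480678}{21575}\right) = \frac{5714854877548}{4315}$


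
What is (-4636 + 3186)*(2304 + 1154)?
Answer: -5014100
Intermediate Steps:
(-4636 + 3186)*(2304 + 1154) = -1450*3458 = -5014100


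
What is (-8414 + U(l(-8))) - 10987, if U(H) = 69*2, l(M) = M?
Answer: -19263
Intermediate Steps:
U(H) = 138
(-8414 + U(l(-8))) - 10987 = (-8414 + 138) - 10987 = -8276 - 10987 = -19263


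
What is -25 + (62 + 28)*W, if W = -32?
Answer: -2905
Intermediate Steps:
-25 + (62 + 28)*W = -25 + (62 + 28)*(-32) = -25 + 90*(-32) = -25 - 2880 = -2905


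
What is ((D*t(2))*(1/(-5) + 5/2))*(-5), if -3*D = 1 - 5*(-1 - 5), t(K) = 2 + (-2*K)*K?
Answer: -713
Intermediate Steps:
t(K) = 2 - 2*K**2
D = -31/3 (D = -(1 - 5*(-1 - 5))/3 = -(1 - 5*(-6))/3 = -(1 + 30)/3 = -1/3*31 = -31/3 ≈ -10.333)
((D*t(2))*(1/(-5) + 5/2))*(-5) = ((-31*(2 - 2*2**2)/3)*(1/(-5) + 5/2))*(-5) = ((-31*(2 - 2*4)/3)*(1*(-1/5) + 5*(1/2)))*(-5) = ((-31*(2 - 8)/3)*(-1/5 + 5/2))*(-5) = (-31/3*(-6)*(23/10))*(-5) = (62*(23/10))*(-5) = (713/5)*(-5) = -713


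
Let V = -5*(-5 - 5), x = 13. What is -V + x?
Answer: -37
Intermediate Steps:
V = 50 (V = -5*(-10) = 50)
-V + x = -1*50 + 13 = -50 + 13 = -37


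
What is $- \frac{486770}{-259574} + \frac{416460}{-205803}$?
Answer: $- \frac{1320576955}{8903517987} \approx -0.14832$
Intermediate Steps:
$- \frac{486770}{-259574} + \frac{416460}{-205803} = \left(-486770\right) \left(- \frac{1}{259574}\right) + 416460 \left(- \frac{1}{205803}\right) = \frac{243385}{129787} - \frac{138820}{68601} = - \frac{1320576955}{8903517987}$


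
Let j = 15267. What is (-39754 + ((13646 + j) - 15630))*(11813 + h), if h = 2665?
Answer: -383247138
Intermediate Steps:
(-39754 + ((13646 + j) - 15630))*(11813 + h) = (-39754 + ((13646 + 15267) - 15630))*(11813 + 2665) = (-39754 + (28913 - 15630))*14478 = (-39754 + 13283)*14478 = -26471*14478 = -383247138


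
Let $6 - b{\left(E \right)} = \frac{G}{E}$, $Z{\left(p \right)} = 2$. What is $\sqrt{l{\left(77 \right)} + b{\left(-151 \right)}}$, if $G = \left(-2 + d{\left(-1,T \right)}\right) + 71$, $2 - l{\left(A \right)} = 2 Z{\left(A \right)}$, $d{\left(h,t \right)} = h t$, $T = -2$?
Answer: $\frac{15 \sqrt{453}}{151} \approx 2.1143$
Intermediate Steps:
$l{\left(A \right)} = -2$ ($l{\left(A \right)} = 2 - 2 \cdot 2 = 2 - 4 = -2$)
$G = 71$ ($G = \left(-2 - -2\right) + 71 = \left(-2 + 2\right) + 71 = 0 + 71 = 71$)
$b{\left(E \right)} = 6 - \frac{71}{E}$
$\sqrt{l{\left(77 \right)} + b{\left(-151 \right)}} = \sqrt{-2 + \left(6 - \frac{71}{-151}\right)} = \sqrt{-2 + \left(6 - - \frac{71}{151}\right)} = \sqrt{-2 + \left(6 + \frac{71}{151}\right)} = \sqrt{-2 + \frac{977}{151}} = \sqrt{\frac{675}{151}} = \frac{15 \sqrt{453}}{151}$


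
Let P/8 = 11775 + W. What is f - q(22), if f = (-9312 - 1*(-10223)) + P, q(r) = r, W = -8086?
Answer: 30401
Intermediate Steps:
P = 29512 (P = 8*(11775 - 8086) = 8*3689 = 29512)
f = 30423 (f = (-9312 - 1*(-10223)) + 29512 = (-9312 + 10223) + 29512 = 911 + 29512 = 30423)
f - q(22) = 30423 - 1*22 = 30423 - 22 = 30401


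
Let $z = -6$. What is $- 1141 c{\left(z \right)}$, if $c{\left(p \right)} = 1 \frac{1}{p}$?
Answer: $\frac{1141}{6} \approx 190.17$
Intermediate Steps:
$c{\left(p \right)} = \frac{1}{p}$
$- 1141 c{\left(z \right)} = - \frac{1141}{-6} = \left(-1141\right) \left(- \frac{1}{6}\right) = \frac{1141}{6}$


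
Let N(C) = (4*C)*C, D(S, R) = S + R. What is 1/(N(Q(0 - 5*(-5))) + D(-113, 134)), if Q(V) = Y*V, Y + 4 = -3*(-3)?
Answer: 1/62521 ≈ 1.5995e-5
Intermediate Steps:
Y = 5 (Y = -4 - 3*(-3) = -4 + 9 = 5)
D(S, R) = R + S
Q(V) = 5*V
N(C) = 4*C**2
1/(N(Q(0 - 5*(-5))) + D(-113, 134)) = 1/(4*(5*(0 - 5*(-5)))**2 + (134 - 113)) = 1/(4*(5*(0 + 25))**2 + 21) = 1/(4*(5*25)**2 + 21) = 1/(4*125**2 + 21) = 1/(4*15625 + 21) = 1/(62500 + 21) = 1/62521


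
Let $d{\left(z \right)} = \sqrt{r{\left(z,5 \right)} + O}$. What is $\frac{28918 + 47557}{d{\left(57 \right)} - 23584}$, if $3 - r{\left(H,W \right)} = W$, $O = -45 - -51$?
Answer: $- \frac{76475}{23582} \approx -3.2429$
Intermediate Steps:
$O = 6$ ($O = -45 + 51 = 6$)
$r{\left(H,W \right)} = 3 - W$
$d{\left(z \right)} = 2$ ($d{\left(z \right)} = \sqrt{\left(3 - 5\right) + 6} = \sqrt{-2 + 6} = \sqrt{4} = 2$)
$\frac{28918 + 47557}{d{\left(57 \right)} - 23584} = \frac{28918 + 47557}{2 - 23584} = \frac{76475}{-23582} = 76475 \left(- \frac{1}{23582}\right) = - \frac{76475}{23582}$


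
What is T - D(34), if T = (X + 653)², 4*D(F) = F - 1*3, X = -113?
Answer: 1166369/4 ≈ 2.9159e+5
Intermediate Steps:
D(F) = -¾ + F/4 (D(F) = (F - 1*3)/4 = (F - 3)/4 = (-3 + F)/4 = -¾ + F/4)
T = 291600 (T = (-113 + 653)² = 540² = 291600)
T - D(34) = 291600 - (-¾ + (¼)*34) = 291600 - (-¾ + 17/2) = 291600 - 1*31/4 = 291600 - 31/4 = 1166369/4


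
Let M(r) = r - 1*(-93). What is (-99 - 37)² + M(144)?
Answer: 18733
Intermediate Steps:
M(r) = 93 + r (M(r) = r + 93 = 93 + r)
(-99 - 37)² + M(144) = (-99 - 37)² + (93 + 144) = (-136)² + 237 = 18496 + 237 = 18733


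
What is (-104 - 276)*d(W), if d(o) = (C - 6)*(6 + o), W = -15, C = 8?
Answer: 6840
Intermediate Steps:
d(o) = 12 + 2*o (d(o) = (8 - 6)*(6 + o) = 2*(6 + o) = 12 + 2*o)
(-104 - 276)*d(W) = (-104 - 276)*(12 + 2*(-15)) = -380*(12 - 30) = -380*(-18) = 6840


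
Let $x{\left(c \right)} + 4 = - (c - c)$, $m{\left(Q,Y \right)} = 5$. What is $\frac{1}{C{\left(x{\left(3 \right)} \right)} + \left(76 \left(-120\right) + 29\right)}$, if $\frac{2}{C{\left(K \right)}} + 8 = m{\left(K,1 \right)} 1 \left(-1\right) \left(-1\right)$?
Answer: $- \frac{3}{27275} \approx -0.00010999$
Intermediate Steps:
$x{\left(c \right)} = -4$ ($x{\left(c \right)} = -4 - \left(c - c\right) = -4 - 0 = -4 + 0 = -4$)
$C{\left(K \right)} = - \frac{2}{3}$ ($C{\left(K \right)} = \frac{2}{-8 + 5 \cdot 1 \left(-1\right) \left(-1\right)} = \frac{2}{-8 + 5 \left(-1\right) \left(-1\right)} = \frac{2}{-8 - -5} = \frac{2}{-8 + 5} = \frac{2}{-3} = 2 \left(- \frac{1}{3}\right) = - \frac{2}{3}$)
$\frac{1}{C{\left(x{\left(3 \right)} \right)} + \left(76 \left(-120\right) + 29\right)} = \frac{1}{- \frac{2}{3} + \left(76 \left(-120\right) + 29\right)} = \frac{1}{- \frac{2}{3} + \left(-9120 + 29\right)} = \frac{1}{- \frac{2}{3} - 9091} = \frac{1}{- \frac{27275}{3}} = - \frac{3}{27275}$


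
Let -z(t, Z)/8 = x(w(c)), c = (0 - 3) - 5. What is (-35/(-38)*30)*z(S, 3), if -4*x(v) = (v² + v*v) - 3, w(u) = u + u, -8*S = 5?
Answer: 534450/19 ≈ 28129.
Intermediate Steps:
S = -5/8 (S = -⅛*5 = -5/8 ≈ -0.62500)
c = -8 (c = -3 - 5 = -8)
w(u) = 2*u
x(v) = ¾ - v²/2 (x(v) = -((v² + v*v) - 3)/4 = -((v² + v²) - 3)/4 = -(2*v² - 3)/4 = -(-3 + 2*v²)/4 = ¾ - v²/2)
z(t, Z) = 1018 (z(t, Z) = -8*(¾ - (2*(-8))²/2) = -8*(¾ - ½*(-16)²) = -8*(¾ - ½*256) = -8*(¾ - 128) = -8*(-509/4) = 1018)
(-35/(-38)*30)*z(S, 3) = (-35/(-38)*30)*1018 = (-35*(-1/38)*30)*1018 = ((35/38)*30)*1018 = (525/19)*1018 = 534450/19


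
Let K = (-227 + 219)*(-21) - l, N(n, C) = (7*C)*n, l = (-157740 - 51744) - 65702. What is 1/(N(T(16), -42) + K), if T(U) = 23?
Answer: 1/268592 ≈ 3.7231e-6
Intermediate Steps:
l = -275186 (l = -209484 - 65702 = -275186)
N(n, C) = 7*C*n
K = 275354 (K = (-227 + 219)*(-21) - 1*(-275186) = -8*(-21) + 275186 = 168 + 275186 = 275354)
1/(N(T(16), -42) + K) = 1/(7*(-42)*23 + 275354) = 1/(-6762 + 275354) = 1/268592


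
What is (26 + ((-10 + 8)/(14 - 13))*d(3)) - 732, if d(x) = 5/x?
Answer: -2128/3 ≈ -709.33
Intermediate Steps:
(26 + ((-10 + 8)/(14 - 13))*d(3)) - 732 = (26 + ((-10 + 8)/(14 - 13))*(5/3)) - 732 = (26 + (-2/1)*(5*(⅓))) - 732 = (26 - 2*1*(5/3)) - 732 = (26 - 2*5/3) - 732 = (26 - 10/3) - 732 = 68/3 - 732 = -2128/3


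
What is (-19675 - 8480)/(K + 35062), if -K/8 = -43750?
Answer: -9385/128354 ≈ -0.073118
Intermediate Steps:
K = 350000 (K = -8*(-43750) = 350000)
(-19675 - 8480)/(K + 35062) = (-19675 - 8480)/(350000 + 35062) = -28155/385062 = -28155*1/385062 = -9385/128354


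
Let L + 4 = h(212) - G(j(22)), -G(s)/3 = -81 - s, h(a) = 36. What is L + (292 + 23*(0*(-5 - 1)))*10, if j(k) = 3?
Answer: 2700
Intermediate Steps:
G(s) = 243 + 3*s (G(s) = -3*(-81 - s) = 243 + 3*s)
L = -220 (L = -4 + (36 - (243 + 3*3)) = -4 + (36 - (243 + 9)) = -4 + (36 - 1*252) = -4 + (36 - 252) = -4 - 216 = -220)
L + (292 + 23*(0*(-5 - 1)))*10 = -220 + (292 + 23*(0*(-5 - 1)))*10 = -220 + (292 + 23*(0*(-6)))*10 = -220 + (292 + 23*0)*10 = -220 + (292 + 0)*10 = -220 + 292*10 = -220 + 2920 = 2700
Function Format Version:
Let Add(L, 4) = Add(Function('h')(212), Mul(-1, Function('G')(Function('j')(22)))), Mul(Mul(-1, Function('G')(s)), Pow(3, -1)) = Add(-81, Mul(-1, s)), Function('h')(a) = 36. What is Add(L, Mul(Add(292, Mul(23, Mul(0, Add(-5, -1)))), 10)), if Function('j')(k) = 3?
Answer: 2700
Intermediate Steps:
Function('G')(s) = Add(243, Mul(3, s)) (Function('G')(s) = Mul(-3, Add(-81, Mul(-1, s))) = Add(243, Mul(3, s)))
L = -220 (L = Add(-4, Add(36, Mul(-1, Add(243, Mul(3, 3))))) = Add(-4, Add(36, Mul(-1, Add(243, 9)))) = Add(-4, Add(36, Mul(-1, 252))) = Add(-4, Add(36, -252)) = Add(-4, -216) = -220)
Add(L, Mul(Add(292, Mul(23, Mul(0, Add(-5, -1)))), 10)) = Add(-220, Mul(Add(292, Mul(23, Mul(0, Add(-5, -1)))), 10)) = Add(-220, Mul(Add(292, Mul(23, Mul(0, -6))), 10)) = Add(-220, Mul(Add(292, Mul(23, 0)), 10)) = Add(-220, Mul(Add(292, 0), 10)) = Add(-220, Mul(292, 10)) = Add(-220, 2920) = 2700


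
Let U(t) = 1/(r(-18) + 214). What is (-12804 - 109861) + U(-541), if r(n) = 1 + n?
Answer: -24165004/197 ≈ -1.2267e+5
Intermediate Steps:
U(t) = 1/197 (U(t) = 1/((1 - 18) + 214) = 1/(-17 + 214) = 1/197)
(-12804 - 109861) + U(-541) = (-12804 - 109861) + 1/197 = -122665 + 1/197 = -24165004/197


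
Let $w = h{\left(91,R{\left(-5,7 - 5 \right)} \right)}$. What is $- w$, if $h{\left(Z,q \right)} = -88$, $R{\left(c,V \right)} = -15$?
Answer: $88$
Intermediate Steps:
$w = -88$
$- w = \left(-1\right) \left(-88\right) = 88$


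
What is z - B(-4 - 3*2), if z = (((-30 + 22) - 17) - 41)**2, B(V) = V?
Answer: 4366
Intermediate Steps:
z = 4356 (z = ((-8 - 17) - 41)**2 = (-25 - 41)**2 = (-66)**2 = 4356)
z - B(-4 - 3*2) = 4356 - (-4 - 3*2) = 4356 - (-4 - 6) = 4356 - 1*(-10) = 4356 + 10 = 4366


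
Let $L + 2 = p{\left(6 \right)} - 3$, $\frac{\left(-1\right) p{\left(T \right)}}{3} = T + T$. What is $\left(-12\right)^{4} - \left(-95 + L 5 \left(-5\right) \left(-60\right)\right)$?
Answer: $82331$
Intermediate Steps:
$p{\left(T \right)} = - 6 T$ ($p{\left(T \right)} = - 3 \left(T + T\right) = - 3 \cdot 2 T = - 6 T$)
$L = -41$ ($L = -2 - 39 = -41$)
$\left(-12\right)^{4} - \left(-95 + L 5 \left(-5\right) \left(-60\right)\right) = \left(-12\right)^{4} - \left(-95 + \left(-41\right) 5 \left(-5\right) \left(-60\right)\right) = 20736 - \left(-95 + \left(-205\right) \left(-5\right) \left(-60\right)\right) = 20736 - \left(-95 + 1025 \left(-60\right)\right) = 20736 - \left(-95 - 61500\right) = 20736 - -61595 = 20736 + 61595 = 82331$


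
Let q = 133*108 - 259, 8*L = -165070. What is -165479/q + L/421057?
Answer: -3075478257/261055340 ≈ -11.781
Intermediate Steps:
L = -82535/4 (L = (1/8)*(-165070) = -82535/4 ≈ -20634.)
q = 14105 (q = 14364 - 259 = 14105)
-165479/q + L/421057 = -165479/14105 - 82535/4/421057 = -165479*1/14105 - 82535/4*1/421057 = -165479/14105 - 82535/1684228 = -3075478257/261055340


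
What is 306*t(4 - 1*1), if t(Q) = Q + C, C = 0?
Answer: 918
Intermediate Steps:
t(Q) = Q (t(Q) = Q + 0 = Q)
306*t(4 - 1*1) = 306*(4 - 1*1) = 306*(4 - 1) = 306*3 = 918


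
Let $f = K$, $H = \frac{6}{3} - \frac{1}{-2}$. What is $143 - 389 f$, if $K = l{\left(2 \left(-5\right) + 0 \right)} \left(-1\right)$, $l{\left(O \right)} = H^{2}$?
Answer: $\frac{10297}{4} \approx 2574.3$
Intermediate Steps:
$H = \frac{5}{2}$ ($H = 6 \cdot \frac{1}{3} - - \frac{1}{2} = 2 + \frac{1}{2} = \frac{5}{2} \approx 2.5$)
$l{\left(O \right)} = \frac{25}{4}$ ($l{\left(O \right)} = \left(\frac{5}{2}\right)^{2} = \frac{25}{4}$)
$K = - \frac{25}{4}$ ($K = \frac{25}{4} \left(-1\right) = - \frac{25}{4} \approx -6.25$)
$f = - \frac{25}{4} \approx -6.25$
$143 - 389 f = 143 - - \frac{9725}{4} = 143 + \frac{9725}{4} = \frac{10297}{4}$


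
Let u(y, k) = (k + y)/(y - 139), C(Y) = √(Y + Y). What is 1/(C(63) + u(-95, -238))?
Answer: -962/83807 + 2028*√14/83807 ≈ 0.079064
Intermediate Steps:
C(Y) = √2*√Y (C(Y) = √(2*Y) = √2*√Y)
u(y, k) = (k + y)/(-139 + y)
1/(C(63) + u(-95, -238)) = 1/(√2*√63 + (-238 - 95)/(-139 - 95)) = 1/(√2*(3*√7) - 333/(-234)) = 1/(3*√14 - 1/234*(-333)) = 1/(3*√14 + 37/26) = 1/(37/26 + 3*√14)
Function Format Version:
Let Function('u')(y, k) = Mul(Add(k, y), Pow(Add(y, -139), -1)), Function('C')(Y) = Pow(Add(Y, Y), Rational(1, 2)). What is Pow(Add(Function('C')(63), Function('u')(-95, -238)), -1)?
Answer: Add(Rational(-962, 83807), Mul(Rational(2028, 83807), Pow(14, Rational(1, 2)))) ≈ 0.079064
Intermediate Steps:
Function('C')(Y) = Mul(Pow(2, Rational(1, 2)), Pow(Y, Rational(1, 2))) (Function('C')(Y) = Pow(Mul(2, Y), Rational(1, 2)) = Mul(Pow(2, Rational(1, 2)), Pow(Y, Rational(1, 2))))
Function('u')(y, k) = Mul(Pow(Add(-139, y), -1), Add(k, y)) (Function('u')(y, k) = Mul(Add(k, y), Pow(Add(-139, y), -1)) = Mul(Pow(Add(-139, y), -1), Add(k, y)))
Pow(Add(Function('C')(63), Function('u')(-95, -238)), -1) = Pow(Add(Mul(Pow(2, Rational(1, 2)), Pow(63, Rational(1, 2))), Mul(Pow(Add(-139, -95), -1), Add(-238, -95))), -1) = Pow(Add(Mul(Pow(2, Rational(1, 2)), Mul(3, Pow(7, Rational(1, 2)))), Mul(Pow(-234, -1), -333)), -1) = Pow(Add(Mul(3, Pow(14, Rational(1, 2))), Mul(Rational(-1, 234), -333)), -1) = Pow(Add(Mul(3, Pow(14, Rational(1, 2))), Rational(37, 26)), -1) = Pow(Add(Rational(37, 26), Mul(3, Pow(14, Rational(1, 2)))), -1)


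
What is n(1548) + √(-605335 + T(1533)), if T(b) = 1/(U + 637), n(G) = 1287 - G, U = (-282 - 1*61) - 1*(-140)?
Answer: -261 + I*√114018478826/434 ≈ -261.0 + 778.03*I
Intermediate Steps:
U = -203 (U = (-282 - 61) + 140 = -343 + 140 = -203)
T(b) = 1/434 (T(b) = 1/(-203 + 637) = 1/434)
n(1548) + √(-605335 + T(1533)) = (1287 - 1*1548) + √(-605335 + 1/434) = (1287 - 1548) + √(-262715389/434) = -261 + I*√114018478826/434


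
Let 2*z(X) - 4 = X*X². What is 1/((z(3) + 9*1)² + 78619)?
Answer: 4/316877 ≈ 1.2623e-5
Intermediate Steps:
z(X) = 2 + X³/2 (z(X) = 2 + (X*X²)/2 = 2 + X³/2)
1/((z(3) + 9*1)² + 78619) = 1/(((2 + (½)*3³) + 9*1)² + 78619) = 1/(((2 + (½)*27) + 9)² + 78619) = 1/(((2 + 27/2) + 9)² + 78619) = 1/((31/2 + 9)² + 78619) = 1/((49/2)² + 78619) = 1/(2401/4 + 78619) = 1/(316877/4) = 4/316877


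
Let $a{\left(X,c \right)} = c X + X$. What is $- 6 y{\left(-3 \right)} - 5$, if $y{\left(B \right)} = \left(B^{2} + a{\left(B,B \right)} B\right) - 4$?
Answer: $73$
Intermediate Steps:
$a{\left(X,c \right)} = X + X c$ ($a{\left(X,c \right)} = X c + X = X + X c$)
$y{\left(B \right)} = -4 + B^{2} + B^{2} \left(1 + B\right)$ ($y{\left(B \right)} = \left(B^{2} + B \left(1 + B\right) B\right) - 4 = \left(B^{2} + B^{2} \left(1 + B\right)\right) - 4 = -4 + B^{2} + B^{2} \left(1 + B\right)$)
$- 6 y{\left(-3 \right)} - 5 = - 6 \left(-4 + \left(-3\right)^{3} + 2 \left(-3\right)^{2}\right) - 5 = - 6 \left(-4 - 27 + 2 \cdot 9\right) - 5 = - 6 \left(-4 - 27 + 18\right) - 5 = \left(-6\right) \left(-13\right) - 5 = 78 - 5 = 73$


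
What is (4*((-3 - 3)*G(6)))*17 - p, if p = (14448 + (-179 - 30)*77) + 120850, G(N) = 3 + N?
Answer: -122877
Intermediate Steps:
p = 119205 (p = (14448 - 209*77) + 120850 = (14448 - 16093) + 120850 = -1645 + 120850 = 119205)
(4*((-3 - 3)*G(6)))*17 - p = (4*((-3 - 3)*(3 + 6)))*17 - 1*119205 = (4*(-6*9))*17 - 119205 = (4*(-54))*17 - 119205 = -216*17 - 119205 = -3672 - 119205 = -122877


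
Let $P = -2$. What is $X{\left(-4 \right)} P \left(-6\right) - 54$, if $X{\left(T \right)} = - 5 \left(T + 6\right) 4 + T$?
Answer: $-582$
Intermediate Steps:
$X{\left(T \right)} = -120 - 19 T$ ($X{\left(T \right)} = - 5 \left(6 + T\right) 4 + T = \left(-30 - 5 T\right) 4 + T = \left(-120 - 20 T\right) + T = -120 - 19 T$)
$X{\left(-4 \right)} P \left(-6\right) - 54 = \left(-120 - -76\right) \left(-2\right) \left(-6\right) - 54 = \left(-120 + 76\right) \left(-2\right) \left(-6\right) - 54 = \left(-44\right) \left(-2\right) \left(-6\right) - 54 = 88 \left(-6\right) - 54 = -528 - 54 = -582$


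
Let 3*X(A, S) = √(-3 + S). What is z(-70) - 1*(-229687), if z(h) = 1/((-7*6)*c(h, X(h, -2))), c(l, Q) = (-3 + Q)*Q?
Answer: 276543151/1204 - 27*I*√5/6020 ≈ 2.2969e+5 - 0.010029*I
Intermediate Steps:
X(A, S) = √(-3 + S)/3
c(l, Q) = Q*(-3 + Q)
z(h) = I*√5/(70*(-3 + I*√5/3)) (z(h) = 1/((-7*6)*((√(-3 - 2)/3)*(-3 + √(-3 - 2)/3))) = 1/(-42*√(-5)/3*(-3 + √(-5)/3)) = 1/(-42*(I*√5)/3*(-3 + (I*√5)/3)) = 1/(-42*I*√5/3*(-3 + I*√5/3)) = 1/(-14*I*√5*(-3 + I*√5/3)) = I*√5/(70*(-3 + I*√5/3)))
z(-70) - 1*(-229687) = 3*√5/(70*(√5 + 9*I)) - 1*(-229687) = 3*√5/(70*(√5 + 9*I)) + 229687 = 229687 + 3*√5/(70*(√5 + 9*I))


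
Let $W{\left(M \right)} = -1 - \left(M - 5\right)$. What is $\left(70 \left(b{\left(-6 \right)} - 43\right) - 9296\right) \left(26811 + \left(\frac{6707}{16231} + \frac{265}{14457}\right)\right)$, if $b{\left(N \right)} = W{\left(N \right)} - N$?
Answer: $- \frac{70374978762111086}{234651567} \approx -2.9991 \cdot 10^{8}$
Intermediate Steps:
$W{\left(M \right)} = 4 - M$ ($W{\left(M \right)} = -1 - \left(M - 5\right) = -1 - \left(-5 + M\right) = 4 - M$)
$b{\left(N \right)} = 4 - 2 N$ ($b{\left(N \right)} = \left(4 - N\right) - N = 4 - 2 N$)
$\left(70 \left(b{\left(-6 \right)} - 43\right) - 9296\right) \left(26811 + \left(\frac{6707}{16231} + \frac{265}{14457}\right)\right) = \left(70 \left(\left(4 - -12\right) - 43\right) - 9296\right) \left(26811 + \left(\frac{6707}{16231} + \frac{265}{14457}\right)\right) = \left(70 \left(\left(4 + 12\right) - 43\right) - 9296\right) \left(26811 + \left(6707 \cdot \frac{1}{16231} + 265 \cdot \frac{1}{14457}\right)\right) = \left(70 \left(16 - 43\right) - 9296\right) \left(26811 + \left(\frac{6707}{16231} + \frac{265}{14457}\right)\right) = \left(70 \left(-27\right) - 9296\right) \left(26811 + \frac{101264314}{234651567}\right) = \left(-1890 - 9296\right) \frac{6291344427151}{234651567} = \left(-11186\right) \frac{6291344427151}{234651567} = - \frac{70374978762111086}{234651567}$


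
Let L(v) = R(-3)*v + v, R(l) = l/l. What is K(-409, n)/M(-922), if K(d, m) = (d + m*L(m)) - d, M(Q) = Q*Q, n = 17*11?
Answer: 34969/425042 ≈ 0.082272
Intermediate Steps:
R(l) = 1
n = 187
M(Q) = Q²
L(v) = 2*v (L(v) = 1*v + v = v + v = 2*v)
K(d, m) = 2*m² (K(d, m) = (d + m*(2*m)) - d = (d + 2*m²) - d = 2*m²)
K(-409, n)/M(-922) = (2*187²)/((-922)²) = (2*34969)/850084 = 69938*(1/850084) = 34969/425042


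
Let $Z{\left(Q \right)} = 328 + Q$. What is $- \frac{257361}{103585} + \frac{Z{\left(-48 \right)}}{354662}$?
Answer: $- \frac{6517654513}{2624118805} \approx -2.4837$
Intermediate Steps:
$- \frac{257361}{103585} + \frac{Z{\left(-48 \right)}}{354662} = - \frac{257361}{103585} + \frac{328 - 48}{354662} = \left(-257361\right) \frac{1}{103585} + 280 \cdot \frac{1}{354662} = - \frac{257361}{103585} + \frac{20}{25333} = - \frac{6517654513}{2624118805}$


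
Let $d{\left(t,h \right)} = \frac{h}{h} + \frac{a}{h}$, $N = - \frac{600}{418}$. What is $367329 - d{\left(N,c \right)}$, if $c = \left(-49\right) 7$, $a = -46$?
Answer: $\frac{125993458}{343} \approx 3.6733 \cdot 10^{5}$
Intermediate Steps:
$c = -343$
$N = - \frac{300}{209}$ ($N = \left(-600\right) \frac{1}{418} = - \frac{300}{209} \approx -1.4354$)
$d{\left(t,h \right)} = 1 - \frac{46}{h}$ ($d{\left(t,h \right)} = \frac{h}{h} - \frac{46}{h} = 1 - \frac{46}{h}$)
$367329 - d{\left(N,c \right)} = 367329 - \frac{-46 - 343}{-343} = 367329 - \left(- \frac{1}{343}\right) \left(-389\right) = 367329 - \frac{389}{343} = \frac{125993458}{343}$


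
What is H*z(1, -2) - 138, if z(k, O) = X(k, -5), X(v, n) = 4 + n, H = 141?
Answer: -279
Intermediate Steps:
z(k, O) = -1 (z(k, O) = 4 - 5 = -1)
H*z(1, -2) - 138 = 141*(-1) - 138 = -141 - 138 = -279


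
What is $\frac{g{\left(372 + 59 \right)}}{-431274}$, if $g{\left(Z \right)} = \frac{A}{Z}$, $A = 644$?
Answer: $- \frac{322}{92939547} \approx -3.4646 \cdot 10^{-6}$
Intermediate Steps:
$g{\left(Z \right)} = \frac{644}{Z}$
$\frac{g{\left(372 + 59 \right)}}{-431274} = \frac{644 \frac{1}{372 + 59}}{-431274} = \frac{644}{431} \left(- \frac{1}{431274}\right) = - \frac{322}{92939547}$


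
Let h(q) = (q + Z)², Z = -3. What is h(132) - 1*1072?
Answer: 15569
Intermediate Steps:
h(q) = (-3 + q)² (h(q) = (q - 3)² = (-3 + q)²)
h(132) - 1*1072 = (-3 + 132)² - 1*1072 = 129² - 1072 = 16641 - 1072 = 15569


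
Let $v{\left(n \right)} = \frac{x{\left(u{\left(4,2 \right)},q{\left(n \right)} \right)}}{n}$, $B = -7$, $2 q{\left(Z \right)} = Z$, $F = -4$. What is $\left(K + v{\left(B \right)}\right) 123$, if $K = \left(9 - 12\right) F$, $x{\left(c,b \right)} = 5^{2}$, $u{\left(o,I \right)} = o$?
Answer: $\frac{7257}{7} \approx 1036.7$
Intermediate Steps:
$q{\left(Z \right)} = \frac{Z}{2}$
$x{\left(c,b \right)} = 25$
$K = 12$ ($K = \left(9 - 12\right) \left(-4\right) = \left(-3\right) \left(-4\right) = 12$)
$v{\left(n \right)} = \frac{25}{n}$
$\left(K + v{\left(B \right)}\right) 123 = \left(12 + \frac{25}{-7}\right) 123 = \left(12 + 25 \left(- \frac{1}{7}\right)\right) 123 = \left(12 - \frac{25}{7}\right) 123 = \frac{59}{7} \cdot 123 = \frac{7257}{7}$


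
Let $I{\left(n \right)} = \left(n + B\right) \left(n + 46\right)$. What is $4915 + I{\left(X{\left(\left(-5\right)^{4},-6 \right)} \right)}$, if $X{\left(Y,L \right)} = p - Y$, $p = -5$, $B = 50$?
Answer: $343635$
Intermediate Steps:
$X{\left(Y,L \right)} = -5 - Y$
$I{\left(n \right)} = \left(46 + n\right) \left(50 + n\right)$ ($I{\left(n \right)} = \left(n + 50\right) \left(n + 46\right) = \left(50 + n\right) \left(46 + n\right) = \left(46 + n\right) \left(50 + n\right)$)
$4915 + I{\left(X{\left(\left(-5\right)^{4},-6 \right)} \right)} = 4915 + \left(2300 + \left(-5 - \left(-5\right)^{4}\right)^{2} + 96 \left(-5 - \left(-5\right)^{4}\right)\right) = 4915 + \left(2300 + \left(-5 - 625\right)^{2} + 96 \left(-5 - 625\right)\right) = 4915 + \left(2300 + \left(-630\right)^{2} + 96 \left(-630\right)\right) = 4915 + \left(2300 + 396900 - 60480\right) = 4915 + 338720 = 343635$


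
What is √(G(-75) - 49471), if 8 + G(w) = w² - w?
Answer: I*√43779 ≈ 209.23*I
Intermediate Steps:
G(w) = -8 + w² - w (G(w) = -8 + (w² - w) = -8 + w² - w)
√(G(-75) - 49471) = √((-8 + (-75)² - 1*(-75)) - 49471) = √((-8 + 5625 + 75) - 49471) = √(5692 - 49471) = √(-43779) = I*√43779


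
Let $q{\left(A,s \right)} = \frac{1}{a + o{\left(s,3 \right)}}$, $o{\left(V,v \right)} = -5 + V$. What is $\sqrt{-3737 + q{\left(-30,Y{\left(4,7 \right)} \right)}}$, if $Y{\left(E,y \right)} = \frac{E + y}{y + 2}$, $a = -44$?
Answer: $\frac{i \sqrt{690975170}}{430} \approx 61.131 i$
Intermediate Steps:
$Y{\left(E,y \right)} = \frac{E + y}{2 + y}$
$q{\left(A,s \right)} = \frac{1}{-49 + s}$ ($q{\left(A,s \right)} = \frac{1}{-44 + \left(-5 + s\right)} = \frac{1}{-49 + s}$)
$\sqrt{-3737 + q{\left(-30,Y{\left(4,7 \right)} \right)}} = \sqrt{-3737 + \frac{1}{-49 + \frac{4 + 7}{2 + 7}}} = \sqrt{-3737 + \frac{1}{-49 + \frac{1}{9} \cdot 11}} = \sqrt{-3737 + \frac{1}{-49 + \frac{11}{9}}} = \sqrt{-3737 + \frac{1}{- \frac{430}{9}}} = \sqrt{-3737 - \frac{9}{430}} = \sqrt{- \frac{1606919}{430}} = \frac{i \sqrt{690975170}}{430}$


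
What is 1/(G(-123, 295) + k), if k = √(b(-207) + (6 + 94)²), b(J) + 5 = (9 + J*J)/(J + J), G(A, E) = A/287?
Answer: 483/11147489 + 196*√327037/11147489 ≈ 0.010098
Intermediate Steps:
G(A, E) = A/287 (G(A, E) = A*(1/287) = A/287)
b(J) = -5 + (9 + J²)/(2*J) (b(J) = -5 + (9 + J*J)/(J + J) = -5 + (9 + J²)/((2*J)) = -5 + (9 + J²)*(1/(2*J)) = -5 + (9 + J²)/(2*J))
k = 4*√327037/23 (k = √((½)*(9 - 207*(-10 - 207))/(-207) + (6 + 94)²) = √((½)*(-1/207)*(9 - 207*(-217)) + 100²) = √((½)*(-1/207)*(9 + 44919) + 10000) = √((½)*(-1/207)*44928 + 10000) = √(-2496/23 + 10000) = √(227504/23) = 4*√327037/23 ≈ 99.456)
1/(G(-123, 295) + k) = 1/((1/287)*(-123) + 4*√327037/23) = 1/(-3/7 + 4*√327037/23)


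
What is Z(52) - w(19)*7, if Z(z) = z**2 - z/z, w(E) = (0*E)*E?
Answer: 2703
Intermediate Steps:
w(E) = 0 (w(E) = 0*E = 0)
Z(z) = -1 + z**2 (Z(z) = z**2 - 1*1 = z**2 - 1 = -1 + z**2)
Z(52) - w(19)*7 = (-1 + 52**2) - 0*7 = (-1 + 2704) - 1*0 = 2703 + 0 = 2703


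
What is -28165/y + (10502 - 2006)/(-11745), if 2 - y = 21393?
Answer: 16562221/27915255 ≈ 0.59330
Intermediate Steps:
y = -21391 (y = 2 - 1*21393 = 2 - 21393 = -21391)
-28165/y + (10502 - 2006)/(-11745) = -28165/(-21391) + (10502 - 2006)/(-11745) = -28165*(-1/21391) + 8496*(-1/11745) = 28165/21391 - 944/1305 = 16562221/27915255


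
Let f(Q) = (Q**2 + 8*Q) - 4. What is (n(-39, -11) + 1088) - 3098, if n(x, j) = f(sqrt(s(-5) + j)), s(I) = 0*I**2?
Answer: -2025 + 8*I*sqrt(11) ≈ -2025.0 + 26.533*I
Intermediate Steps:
s(I) = 0
f(Q) = -4 + Q**2 + 8*Q
n(x, j) = -4 + j + 8*sqrt(j) (n(x, j) = -4 + (sqrt(0 + j))**2 + 8*sqrt(0 + j) = -4 + (sqrt(j))**2 + 8*sqrt(j) = -4 + j + 8*sqrt(j))
(n(-39, -11) + 1088) - 3098 = ((-4 - 11 + 8*sqrt(-11)) + 1088) - 3098 = ((-4 - 11 + 8*(I*sqrt(11))) + 1088) - 3098 = ((-4 - 11 + 8*I*sqrt(11)) + 1088) - 3098 = ((-15 + 8*I*sqrt(11)) + 1088) - 3098 = (1073 + 8*I*sqrt(11)) - 3098 = -2025 + 8*I*sqrt(11)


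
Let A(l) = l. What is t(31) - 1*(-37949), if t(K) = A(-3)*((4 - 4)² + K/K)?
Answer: 37946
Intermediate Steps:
t(K) = -3 (t(K) = -3*((4 - 4)² + K/K) = -3*(0² + 1) = -3*(0 + 1) = -3*1 = -3)
t(31) - 1*(-37949) = -3 - 1*(-37949) = -3 + 37949 = 37946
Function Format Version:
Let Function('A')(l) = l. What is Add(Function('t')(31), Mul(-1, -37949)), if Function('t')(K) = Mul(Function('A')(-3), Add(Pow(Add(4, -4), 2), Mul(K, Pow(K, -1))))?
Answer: 37946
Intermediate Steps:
Function('t')(K) = -3 (Function('t')(K) = Mul(-3, Add(Pow(Add(4, -4), 2), Mul(K, Pow(K, -1)))) = Mul(-3, Add(Pow(0, 2), 1)) = Mul(-3, Add(0, 1)) = Mul(-3, 1) = -3)
Add(Function('t')(31), Mul(-1, -37949)) = Add(-3, Mul(-1, -37949)) = Add(-3, 37949) = 37946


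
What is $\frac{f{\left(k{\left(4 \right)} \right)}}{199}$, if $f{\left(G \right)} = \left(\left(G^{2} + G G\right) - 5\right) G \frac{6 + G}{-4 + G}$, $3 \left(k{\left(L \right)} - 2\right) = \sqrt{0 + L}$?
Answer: $- \frac{4316}{5373} \approx -0.80328$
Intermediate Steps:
$k{\left(L \right)} = 2 + \frac{\sqrt{L}}{3}$ ($k{\left(L \right)} = 2 + \frac{\sqrt{0 + L}}{3} = 2 + \frac{\sqrt{L}}{3}$)
$f{\left(G \right)} = \frac{G \left(-5 + 2 G^{2}\right) \left(6 + G\right)}{-4 + G}$ ($f{\left(G \right)} = \left(\left(G^{2} + G^{2}\right) - 5\right) G \frac{6 + G}{-4 + G} = \left(2 G^{2} - 5\right) G \frac{6 + G}{-4 + G} = \left(-5 + 2 G^{2}\right) G \frac{6 + G}{-4 + G} = G \left(-5 + 2 G^{2}\right) \frac{6 + G}{-4 + G} = \frac{G \left(-5 + 2 G^{2}\right) \left(6 + G\right)}{-4 + G}$)
$\frac{f{\left(k{\left(4 \right)} \right)}}{199} = \frac{\left(2 + \frac{\sqrt{4}}{3}\right) \frac{1}{-4 + \left(2 + \frac{\sqrt{4}}{3}\right)} \left(-30 - 5 \left(2 + \frac{\sqrt{4}}{3}\right) + 2 \left(2 + \frac{\sqrt{4}}{3}\right)^{3} + 12 \left(2 + \frac{\sqrt{4}}{3}\right)^{2}\right)}{199} = \frac{\left(2 + \frac{1}{3} \cdot 2\right) \left(-30 - 5 \left(2 + \frac{1}{3} \cdot 2\right) + 2 \left(2 + \frac{1}{3} \cdot 2\right)^{3} + 12 \left(2 + \frac{1}{3} \cdot 2\right)^{2}\right)}{-4 + \left(2 + \frac{1}{3} \cdot 2\right)} \frac{1}{199} = \frac{\left(2 + \frac{2}{3}\right) \left(-30 - 5 \left(2 + \frac{2}{3}\right) + 2 \left(2 + \frac{2}{3}\right)^{3} + 12 \left(2 + \frac{2}{3}\right)^{2}\right)}{-4 + \left(2 + \frac{2}{3}\right)} \frac{1}{199} = \frac{8 \left(-30 - \frac{40}{3} + 2 \left(\frac{8}{3}\right)^{3} + 12 \left(\frac{8}{3}\right)^{2}\right)}{3 \left(-4 + \frac{8}{3}\right)} \frac{1}{199} = \frac{8 \left(-30 - \frac{40}{3} + 2 \cdot \frac{512}{27} + 12 \cdot \frac{64}{9}\right)}{3 \left(- \frac{4}{3}\right)} \frac{1}{199} = \frac{8}{3} \left(- \frac{3}{4}\right) \left(-30 - \frac{40}{3} + \frac{1024}{27} + \frac{256}{3}\right) \frac{1}{199} = \frac{8}{3} \left(- \frac{3}{4}\right) \frac{2158}{27} \cdot \frac{1}{199} = \left(- \frac{4316}{27}\right) \frac{1}{199} = - \frac{4316}{5373}$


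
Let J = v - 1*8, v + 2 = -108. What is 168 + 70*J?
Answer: -8092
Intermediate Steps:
v = -110 (v = -2 - 108 = -110)
J = -118 (J = -110 - 1*8 = -110 - 8 = -118)
168 + 70*J = 168 + 70*(-118) = 168 - 8260 = -8092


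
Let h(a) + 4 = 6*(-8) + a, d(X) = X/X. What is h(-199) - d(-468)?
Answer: -252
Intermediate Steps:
d(X) = 1
h(a) = -52 + a (h(a) = -4 + (6*(-8) + a) = -4 + (-48 + a) = -52 + a)
h(-199) - d(-468) = (-52 - 199) - 1*1 = -251 - 1 = -252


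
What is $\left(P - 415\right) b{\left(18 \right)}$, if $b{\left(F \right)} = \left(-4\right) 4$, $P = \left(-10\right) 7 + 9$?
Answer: $7616$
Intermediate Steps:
$P = -61$ ($P = -70 + 9 = -61$)
$b{\left(F \right)} = -16$
$\left(P - 415\right) b{\left(18 \right)} = \left(-61 - 415\right) \left(-16\right) = \left(-476\right) \left(-16\right) = 7616$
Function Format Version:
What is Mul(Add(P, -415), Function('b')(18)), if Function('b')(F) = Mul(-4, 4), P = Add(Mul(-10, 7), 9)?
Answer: 7616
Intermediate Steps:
P = -61 (P = Add(-70, 9) = -61)
Function('b')(F) = -16
Mul(Add(P, -415), Function('b')(18)) = Mul(Add(-61, -415), -16) = Mul(-476, -16) = 7616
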